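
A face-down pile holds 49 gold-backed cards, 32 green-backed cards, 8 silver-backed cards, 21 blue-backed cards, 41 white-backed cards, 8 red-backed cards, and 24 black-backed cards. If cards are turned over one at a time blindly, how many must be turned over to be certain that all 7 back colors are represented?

176

The hardest back color to obtain is silver-backed: we could draw every other card first — 183 − 8 = 175 cards — without a single silver-backed one.
The next draw must be silver-backed, so 175 + 1 = 176.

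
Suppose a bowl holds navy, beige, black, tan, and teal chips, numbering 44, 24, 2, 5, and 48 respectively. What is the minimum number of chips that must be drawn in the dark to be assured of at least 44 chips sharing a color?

In the worst case we take at most 43 of each color, but all 24 beige, all 2 black, and all 5 tan (fewer than 43), giving 43 + 24 + 2 + 5 + 43 = 117.
One more chip then forces some color to 44, so 117 + 1 = 118.

118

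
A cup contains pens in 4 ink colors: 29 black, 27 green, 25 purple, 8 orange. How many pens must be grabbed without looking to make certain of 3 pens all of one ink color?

Treat the 4 ink colors as pigeonholes.
The worst case takes 2 pens of each ink color without reaching 3 of any: 4 × 2 = 8.
The next pen must bring some ink color to 3, so 8 + 1 = 9.

9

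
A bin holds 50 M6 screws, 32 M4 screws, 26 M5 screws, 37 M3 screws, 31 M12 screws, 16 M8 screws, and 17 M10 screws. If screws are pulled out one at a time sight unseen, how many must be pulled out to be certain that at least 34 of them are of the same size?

In the worst case we take at most 33 of each size, but all 32 M4, all 26 M5, all 31 M12, all 16 M8, and all 17 M10 (fewer than 33), giving 33 + 32 + 26 + 33 + 31 + 16 + 17 = 188.
One more screw then forces some size to 34, so 188 + 1 = 189.

189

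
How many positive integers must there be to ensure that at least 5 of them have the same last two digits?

There are 100 possible two-digit endings acting as pigeonholes.
With 100 × 4 = 400 positive integers we could place exactly 4 in each, with no class reaching 5.
One more forces some class to hold 5, so 400 + 1 = 401.

401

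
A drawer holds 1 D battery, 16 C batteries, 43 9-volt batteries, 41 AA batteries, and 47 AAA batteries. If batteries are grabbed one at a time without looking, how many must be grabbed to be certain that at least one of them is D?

The worst case draws every non-D battery first: 16 + 43 + 41 + 47 = 147.
The next draw is then forced to be D, giving 147 + 1 = 148.

148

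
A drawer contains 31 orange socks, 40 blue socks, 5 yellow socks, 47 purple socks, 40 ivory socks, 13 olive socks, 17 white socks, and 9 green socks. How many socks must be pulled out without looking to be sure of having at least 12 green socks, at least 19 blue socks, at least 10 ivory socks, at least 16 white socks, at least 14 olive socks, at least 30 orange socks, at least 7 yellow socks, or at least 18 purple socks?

The worst case stops just short of every target: 29 orange, 18 blue, all 5 yellow, 17 purple, 9 ivory, 13 olive, 15 white, all 9 green — 29 + 18 + 5 + 17 + 9 + 13 + 15 + 9 = 115 socks.
One more sock must push some color to its target, so 115 + 1 = 116.

116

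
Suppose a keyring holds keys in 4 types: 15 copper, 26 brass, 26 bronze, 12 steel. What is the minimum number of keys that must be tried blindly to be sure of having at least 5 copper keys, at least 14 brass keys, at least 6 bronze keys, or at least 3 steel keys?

The worst case stops just short of every target: 4 copper, 13 brass, 5 bronze, 2 steel — 4 + 13 + 5 + 2 = 24 keys.
One more key must push some type to its target, so 24 + 1 = 25.

25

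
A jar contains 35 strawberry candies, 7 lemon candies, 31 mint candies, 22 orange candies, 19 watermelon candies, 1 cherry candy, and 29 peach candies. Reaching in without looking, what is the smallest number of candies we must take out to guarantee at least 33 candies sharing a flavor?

Treat the 7 flavors as pigeonholes.
In the worst case we take at most 32 of each flavor, but all 7 lemon, all 31 mint, all 22 orange, all 19 watermelon, all 1 cherry, and all 29 peach (fewer than 32), giving 32 + 7 + 31 + 22 + 19 + 1 + 29 = 141.
One more candy then forces some flavor to 33, so 141 + 1 = 142.

142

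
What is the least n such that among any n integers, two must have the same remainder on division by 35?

Two integers differ by a multiple of 35 exactly when they share a remainder mod 35.
There are 35 residue classes mod 35, so 35 integers can all lie in distinct classes.
One more integer must repeat a residue, giving a difference divisible by 35. So n = 35 + 1 = 36.

36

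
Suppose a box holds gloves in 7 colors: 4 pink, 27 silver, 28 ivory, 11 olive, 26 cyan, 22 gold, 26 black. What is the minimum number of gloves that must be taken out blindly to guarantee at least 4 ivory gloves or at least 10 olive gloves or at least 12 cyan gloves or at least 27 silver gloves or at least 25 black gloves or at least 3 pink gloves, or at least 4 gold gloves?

79

The worst case stops just short of every target: 2 pink, 26 silver, 3 ivory, 9 olive, 11 cyan, 3 gold, 24 black — 2 + 26 + 3 + 9 + 11 + 3 + 24 = 78 gloves.
One more glove must push some color to its target, so 78 + 1 = 79.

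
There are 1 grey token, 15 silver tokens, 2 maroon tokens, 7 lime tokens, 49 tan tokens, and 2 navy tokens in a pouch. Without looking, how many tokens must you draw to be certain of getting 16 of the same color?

43

In the worst case we take at most 15 of each color, but all 1 grey, all 2 maroon, all 7 lime, and all 2 navy (fewer than 15), giving 1 + 15 + 2 + 7 + 15 + 2 = 42.
One more token then forces some color to 16, so 42 + 1 = 43.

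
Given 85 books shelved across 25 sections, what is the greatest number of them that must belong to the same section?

4

The 85 books fall into 25 sections.
If each of the 25 sections held at most 3, the total would be at most 25 × 3 = 75 < 85, a contradiction.
So at least one holds ⌈85/25⌉ = 4.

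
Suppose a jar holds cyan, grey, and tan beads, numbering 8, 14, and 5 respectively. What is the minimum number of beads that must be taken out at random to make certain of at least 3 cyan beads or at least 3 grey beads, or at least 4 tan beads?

Each of the 3 colors has its own threshold; avoid all of them simultaneously.
The worst case stops just short of every target: 2 cyan, 2 grey, 3 tan — 2 + 2 + 3 = 7 beads.
One more bead must push some color to its target, so 7 + 1 = 8.

8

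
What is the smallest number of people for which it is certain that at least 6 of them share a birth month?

There are 12 months of the year acting as pigeonholes.
With 12 × 5 = 60 people we could place exactly 5 in each, with no class reaching 6.
One more forces some class to hold 6, so 60 + 1 = 61.

61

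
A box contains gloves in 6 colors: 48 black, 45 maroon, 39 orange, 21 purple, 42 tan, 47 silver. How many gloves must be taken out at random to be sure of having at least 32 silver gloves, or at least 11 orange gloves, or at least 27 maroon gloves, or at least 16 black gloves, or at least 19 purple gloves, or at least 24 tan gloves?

The worst case stops just short of every target: 15 black, 26 maroon, 10 orange, 18 purple, 23 tan, 31 silver — 15 + 26 + 10 + 18 + 23 + 31 = 123 gloves.
One more glove must push some color to its target, so 123 + 1 = 124.

124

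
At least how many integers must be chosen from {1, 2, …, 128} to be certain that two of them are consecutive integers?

Partition {1, …, 128} into 64 pairs: {1,2}, {3,4}, …, {127,128}.
Choosing 64 integers — say the 64 even numbers 2, 4, …, 128 — takes one from each pair and avoids the property.
Choosing 65 forces two into the same pair by pigeonhole, and those are consecutive. So 65.

65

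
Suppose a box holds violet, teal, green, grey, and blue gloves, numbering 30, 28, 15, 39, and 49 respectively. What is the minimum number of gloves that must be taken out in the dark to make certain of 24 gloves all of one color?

In the worst case we take at most 23 of each color, but all 15 green (fewer than 23), giving 23 + 23 + 15 + 23 + 23 = 107.
One more glove then forces some color to 24, so 107 + 1 = 108.

108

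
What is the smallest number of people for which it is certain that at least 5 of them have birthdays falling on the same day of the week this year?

29

There are 7 days of the week acting as pigeonholes.
With 7 × 4 = 28 people we could place exactly 4 in each, with no class reaching 5.
One more forces some class to hold 5, so 28 + 1 = 29.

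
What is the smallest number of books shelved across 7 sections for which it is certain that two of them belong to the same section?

There are 7 sections acting as pigeonholes.
With 7 books we could place one in each, avoiding any repeat.
One more forces some class to hold 2, so 7 + 1 = 8.

8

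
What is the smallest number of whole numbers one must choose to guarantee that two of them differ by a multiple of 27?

28

Two integers differ by a multiple of 27 exactly when they share a remainder mod 27.
There are 27 residue classes mod 27, so 27 integers can all lie in distinct classes.
One more integer must repeat a residue, giving a difference divisible by 27. So n = 27 + 1 = 28.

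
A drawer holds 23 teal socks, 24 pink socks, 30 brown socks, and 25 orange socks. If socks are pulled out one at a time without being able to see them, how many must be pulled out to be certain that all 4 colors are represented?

The hardest color to obtain is teal: we could draw every other sock first — 102 − 23 = 79 socks — without a single teal one.
The next draw must be teal, so 79 + 1 = 80.

80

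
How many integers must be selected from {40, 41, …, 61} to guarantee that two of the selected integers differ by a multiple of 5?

Group the integers by remainder mod 5; there are 5 residue classes, each nonempty in this range.
Choosing one from each class (5 integers) avoids any shared remainder.
One more choice must repeat a class, so two differ by a multiple of 5. Hence 5 + 1 = 6.

6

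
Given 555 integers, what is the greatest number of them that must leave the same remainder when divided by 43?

13

The 555 integers fall into 43 residue classes modulo 43.
If each of the 43 residue classes modulo 43 held at most 12, the total would be at most 43 × 12 = 516 < 555, a contradiction.
So at least one holds ⌈555/43⌉ = 13.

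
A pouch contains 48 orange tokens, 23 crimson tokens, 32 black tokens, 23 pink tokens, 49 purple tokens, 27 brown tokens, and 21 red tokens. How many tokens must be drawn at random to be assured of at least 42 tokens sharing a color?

Treat the 7 colors as pigeonholes.
In the worst case we take at most 41 of each color, but all 23 crimson, all 32 black, all 23 pink, all 27 brown, and all 21 red (fewer than 41), giving 41 + 23 + 32 + 23 + 41 + 27 + 21 = 208.
One more token then forces some color to 42, so 208 + 1 = 209.

209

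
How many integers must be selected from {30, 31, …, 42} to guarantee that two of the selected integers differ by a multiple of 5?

6

Group the integers by remainder mod 5; there are 5 residue classes, each nonempty in this range.
Choosing one from each class (5 integers) avoids any shared remainder.
One more choice must repeat a class, so two differ by a multiple of 5. Hence 5 + 1 = 6.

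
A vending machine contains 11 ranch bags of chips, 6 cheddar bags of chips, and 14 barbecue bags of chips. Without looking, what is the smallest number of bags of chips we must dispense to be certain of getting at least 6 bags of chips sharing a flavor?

Treat the 3 flavors as pigeonholes.
The worst case takes 5 bags of chips of each flavor without reaching 6 of any: 3 × 5 = 15.
The next bag of chips must bring some flavor to 6, so 15 + 1 = 16.

16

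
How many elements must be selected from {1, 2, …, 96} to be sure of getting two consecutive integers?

49

Partition {1, …, 96} into 48 pairs: {1,2}, {3,4}, …, {95,96}.
Choosing 48 integers — say the 48 even numbers 2, 4, …, 96 — takes one from each pair and avoids the property.
Choosing 49 forces two into the same pair by pigeonhole, and those are consecutive. So 49.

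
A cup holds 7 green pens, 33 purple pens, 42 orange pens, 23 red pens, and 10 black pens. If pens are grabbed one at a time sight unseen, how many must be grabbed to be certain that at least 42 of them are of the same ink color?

In the worst case we take at most 41 of each ink color, but all 7 green, all 33 purple, all 23 red, and all 10 black (fewer than 41), giving 7 + 33 + 41 + 23 + 10 = 114.
One more pen then forces some ink color to 42, so 114 + 1 = 115.

115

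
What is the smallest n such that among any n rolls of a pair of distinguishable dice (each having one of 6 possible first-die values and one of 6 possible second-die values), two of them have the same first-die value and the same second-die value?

37

There are 6 × 6 = 36 (first-die value, second-die value) combinations acting as pigeonholes.
With 36 rolls of a pair of distinguishable dice we could place one in each, avoiding any repeat.
One more forces some (first-die value, second-die value) pair to hold 2, so 36 + 1 = 37.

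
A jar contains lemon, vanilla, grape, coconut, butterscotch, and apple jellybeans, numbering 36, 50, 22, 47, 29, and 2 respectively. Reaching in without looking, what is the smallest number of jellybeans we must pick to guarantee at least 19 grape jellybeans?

The worst case draws every non-grape jellybean first: 36 + 50 + 47 + 29 + 2 = 164.
The next 19 draws are then forced to be grape, giving 164 + 19 = 183.

183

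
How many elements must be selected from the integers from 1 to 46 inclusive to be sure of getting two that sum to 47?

Partition {1, …, 46} into 23 pairs: {1,46}, {2,45}, …, {23,24}.
Choosing 23 integers — say the integers 1 through 23 — takes one from each pair and avoids the property.
Choosing 24 forces two into the same pair by pigeonhole, and those sum to 47. So 24.

24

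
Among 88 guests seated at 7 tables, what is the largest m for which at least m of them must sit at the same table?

13

If each of the 7 tables held at most 12, the total would be at most 7 × 12 = 84 < 88, a contradiction.
So at least one holds ⌈88/7⌉ = 13.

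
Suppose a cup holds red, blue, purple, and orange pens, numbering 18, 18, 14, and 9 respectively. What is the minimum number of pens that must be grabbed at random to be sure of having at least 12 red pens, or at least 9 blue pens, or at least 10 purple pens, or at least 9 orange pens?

37

The worst case stops just short of every target: 11 red, 8 blue, 9 purple, 8 orange — 11 + 8 + 9 + 8 = 36 pens.
One more pen must push some ink color to its target, so 36 + 1 = 37.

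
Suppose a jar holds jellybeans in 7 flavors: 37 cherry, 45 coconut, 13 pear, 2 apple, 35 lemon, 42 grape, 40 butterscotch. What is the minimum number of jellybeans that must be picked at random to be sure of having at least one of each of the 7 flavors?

213

The hardest flavor to obtain is apple: we could draw every other jellybean first — 214 − 2 = 212 jellybeans — without a single apple one.
The next draw must be apple, so 212 + 1 = 213.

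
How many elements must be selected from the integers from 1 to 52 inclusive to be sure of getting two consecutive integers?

27

Partition {1, …, 52} into 26 pairs: {1,2}, {3,4}, …, {51,52}.
Choosing 26 integers — say the 26 even numbers 2, 4, …, 52 — takes one from each pair and avoids the property.
Choosing 27 forces two into the same pair by pigeonhole, and those are consecutive. So 27.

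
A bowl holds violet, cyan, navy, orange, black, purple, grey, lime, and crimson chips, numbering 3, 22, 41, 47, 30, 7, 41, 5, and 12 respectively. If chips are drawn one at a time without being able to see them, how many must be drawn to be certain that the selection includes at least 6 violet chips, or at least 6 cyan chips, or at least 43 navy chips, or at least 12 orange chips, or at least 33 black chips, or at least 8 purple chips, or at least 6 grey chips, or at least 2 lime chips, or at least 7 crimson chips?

The worst case stops just short of every target: all 3 violet, 5 cyan, all 41 navy, 11 orange, all 30 black, 7 purple, 5 grey, 1 lime, 6 crimson — 3 + 5 + 41 + 11 + 30 + 7 + 5 + 1 + 6 = 109 chips.
One more chip must push some color to its target, so 109 + 1 = 110.

110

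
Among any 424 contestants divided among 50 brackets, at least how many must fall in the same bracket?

If each of the 50 brackets held at most 8, the total would be at most 50 × 8 = 400 < 424, a contradiction.
So at least one holds ⌈424/50⌉ = 9.

9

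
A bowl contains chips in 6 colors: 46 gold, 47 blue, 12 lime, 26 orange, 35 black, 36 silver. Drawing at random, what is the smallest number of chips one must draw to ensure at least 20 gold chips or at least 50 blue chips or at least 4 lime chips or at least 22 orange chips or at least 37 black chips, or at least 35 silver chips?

Each of the 6 colors has its own threshold; avoid all of them simultaneously.
The worst case stops just short of every target: 19 gold, all 47 blue, 3 lime, 21 orange, all 35 black, 34 silver — 19 + 47 + 3 + 21 + 35 + 34 = 159 chips.
One more chip must push some color to its target, so 159 + 1 = 160.

160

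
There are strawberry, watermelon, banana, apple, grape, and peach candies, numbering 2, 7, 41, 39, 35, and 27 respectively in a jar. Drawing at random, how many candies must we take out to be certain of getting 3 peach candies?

127

The worst case draws every non-peach candy first: 2 + 7 + 41 + 39 + 35 = 124.
The next 3 draws are then forced to be peach, giving 124 + 3 = 127.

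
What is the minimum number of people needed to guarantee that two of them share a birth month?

There are 12 months of the year acting as pigeonholes.
With 12 people we could place one in each, avoiding any repeat.
One more forces some class to hold 2, so 12 + 1 = 13.

13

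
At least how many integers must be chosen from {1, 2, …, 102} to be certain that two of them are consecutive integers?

Partition {1, …, 102} into 51 pairs: {1,2}, {3,4}, …, {101,102}.
Choosing 51 integers — say the 51 even numbers 2, 4, …, 102 — takes one from each pair and avoids the property.
Choosing 52 forces two into the same pair by pigeonhole, and those are consecutive. So 52.

52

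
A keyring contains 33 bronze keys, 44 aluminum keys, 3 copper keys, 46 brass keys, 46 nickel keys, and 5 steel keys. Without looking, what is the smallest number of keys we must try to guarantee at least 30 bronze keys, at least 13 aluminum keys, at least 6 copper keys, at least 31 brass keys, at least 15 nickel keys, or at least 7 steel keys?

94

Each of the 6 types has its own threshold; avoid all of them simultaneously.
The worst case stops just short of every target: 29 bronze, 12 aluminum, all 3 copper, 30 brass, 14 nickel, all 5 steel — 29 + 12 + 3 + 30 + 14 + 5 = 93 keys.
One more key must push some type to its target, so 93 + 1 = 94.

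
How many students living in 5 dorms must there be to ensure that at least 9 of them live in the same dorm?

There are 5 dorms acting as pigeonholes.
With 5 × 8 = 40 students we could place exactly 8 in each, with no class reaching 9.
One more forces some class to hold 9, so 40 + 1 = 41.

41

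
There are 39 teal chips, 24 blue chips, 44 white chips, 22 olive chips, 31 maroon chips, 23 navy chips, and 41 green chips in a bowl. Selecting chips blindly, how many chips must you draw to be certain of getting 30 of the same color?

In the worst case we take at most 29 of each color, but all 24 blue, all 22 olive, and all 23 navy (fewer than 29), giving 29 + 24 + 29 + 22 + 29 + 23 + 29 = 185.
One more chip then forces some color to 30, so 185 + 1 = 186.

186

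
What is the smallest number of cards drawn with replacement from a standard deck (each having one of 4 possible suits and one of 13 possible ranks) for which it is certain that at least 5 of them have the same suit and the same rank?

209

There are 4 × 13 = 52 (suit, rank) combinations acting as pigeonholes.
With 52 × 4 = 208 cards drawn with replacement from a standard deck we could place exactly 4 in each, with no (suit, rank) pair reaching 5.
One more forces some (suit, rank) pair to hold 5, so 208 + 1 = 209.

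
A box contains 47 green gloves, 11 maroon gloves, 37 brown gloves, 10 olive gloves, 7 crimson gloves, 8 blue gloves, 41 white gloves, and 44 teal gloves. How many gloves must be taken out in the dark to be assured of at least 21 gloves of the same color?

117

In the worst case we take at most 20 of each color, but all 11 maroon, all 10 olive, all 7 crimson, and all 8 blue (fewer than 20), giving 20 + 11 + 20 + 10 + 7 + 8 + 20 + 20 = 116.
One more glove then forces some color to 21, so 116 + 1 = 117.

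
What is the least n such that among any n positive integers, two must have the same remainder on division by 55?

56

Two integers differ by a multiple of 55 exactly when they share a remainder mod 55.
There are 55 residue classes mod 55, so 55 integers can all lie in distinct classes.
One more integer must repeat a residue, giving a difference divisible by 55. So n = 55 + 1 = 56.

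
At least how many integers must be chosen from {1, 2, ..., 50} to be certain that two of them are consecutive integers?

Partition {1, …, 50} into 25 pairs: {1,2}, {3,4}, …, {49,50}.
Choosing 25 integers — say the 25 even numbers 2, 4, …, 50 — takes one from each pair and avoids the property.
Choosing 26 forces two into the same pair by pigeonhole, and those are consecutive. So 26.

26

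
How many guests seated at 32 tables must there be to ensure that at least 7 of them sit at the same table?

There are 32 tables acting as pigeonholes.
With 32 × 6 = 192 guests we could place exactly 6 in each, with no class reaching 7.
One more forces some class to hold 7, so 192 + 1 = 193.

193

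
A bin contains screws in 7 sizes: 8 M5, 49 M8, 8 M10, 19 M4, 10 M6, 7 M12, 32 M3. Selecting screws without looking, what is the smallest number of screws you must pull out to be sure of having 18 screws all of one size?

85

In the worst case we take at most 17 of each size, but all 8 M5, all 8 M10, all 10 M6, and all 7 M12 (fewer than 17), giving 8 + 17 + 8 + 17 + 10 + 7 + 17 = 84.
One more screw then forces some size to 18, so 84 + 1 = 85.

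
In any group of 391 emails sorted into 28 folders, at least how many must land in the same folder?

14

The 391 emails fall into 28 folders.
If each of the 28 folders held at most 13, the total would be at most 28 × 13 = 364 < 391, a contradiction.
So at least one holds ⌈391/28⌉ = 14.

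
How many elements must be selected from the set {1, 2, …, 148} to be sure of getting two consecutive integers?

75

Partition {1, …, 148} into 74 pairs: {1,2}, {3,4}, …, {147,148}.
Choosing 74 integers — say the 74 even numbers 2, 4, …, 148 — takes one from each pair and avoids the property.
Choosing 75 forces two into the same pair by pigeonhole, and those are consecutive. So 75.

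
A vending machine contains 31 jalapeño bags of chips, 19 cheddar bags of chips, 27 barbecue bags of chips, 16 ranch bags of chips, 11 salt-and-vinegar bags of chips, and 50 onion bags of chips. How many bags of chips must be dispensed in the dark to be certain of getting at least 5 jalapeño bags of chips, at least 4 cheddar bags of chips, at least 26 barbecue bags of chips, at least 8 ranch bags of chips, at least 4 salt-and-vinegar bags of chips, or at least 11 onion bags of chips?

53

The worst case stops just short of every target: 4 jalapeño, 3 cheddar, 25 barbecue, 7 ranch, 3 salt-and-vinegar, 10 onion — 4 + 3 + 25 + 7 + 3 + 10 = 52 bags of chips.
One more bag of chips must push some flavor to its target, so 52 + 1 = 53.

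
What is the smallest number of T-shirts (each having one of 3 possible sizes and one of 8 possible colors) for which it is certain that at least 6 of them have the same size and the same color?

121

There are 3 × 8 = 24 (size, color) combinations acting as pigeonholes.
With 24 × 5 = 120 T-shirts we could place exactly 5 in each, with no (size, color) pair reaching 6.
One more forces some (size, color) pair to hold 6, so 120 + 1 = 121.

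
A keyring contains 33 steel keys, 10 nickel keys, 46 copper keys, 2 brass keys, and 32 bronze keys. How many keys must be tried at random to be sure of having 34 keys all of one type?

111

Treat the 5 types as pigeonholes.
In the worst case we take at most 33 of each type, but all 10 nickel, all 2 brass, and all 32 bronze (fewer than 33), giving 33 + 10 + 33 + 2 + 32 = 110.
One more key then forces some type to 34, so 110 + 1 = 111.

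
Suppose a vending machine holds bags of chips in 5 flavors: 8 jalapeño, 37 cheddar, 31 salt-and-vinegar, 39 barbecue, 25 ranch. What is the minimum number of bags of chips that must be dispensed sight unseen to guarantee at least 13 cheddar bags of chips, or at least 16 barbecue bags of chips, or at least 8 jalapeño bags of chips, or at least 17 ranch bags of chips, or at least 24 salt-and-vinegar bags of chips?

74

The worst case stops just short of every target: 7 jalapeño, 12 cheddar, 23 salt-and-vinegar, 15 barbecue, 16 ranch — 7 + 12 + 23 + 15 + 16 = 73 bags of chips.
One more bag of chips must push some flavor to its target, so 73 + 1 = 74.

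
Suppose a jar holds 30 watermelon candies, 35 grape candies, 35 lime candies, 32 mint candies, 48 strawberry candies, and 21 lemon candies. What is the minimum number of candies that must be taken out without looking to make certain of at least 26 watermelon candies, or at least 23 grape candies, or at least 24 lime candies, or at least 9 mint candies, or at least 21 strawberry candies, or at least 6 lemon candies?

Each of the 6 flavors has its own threshold; avoid all of them simultaneously.
The worst case stops just short of every target: 25 watermelon, 22 grape, 23 lime, 8 mint, 20 strawberry, 5 lemon — 25 + 22 + 23 + 8 + 20 + 5 = 103 candies.
One more candy must push some flavor to its target, so 103 + 1 = 104.

104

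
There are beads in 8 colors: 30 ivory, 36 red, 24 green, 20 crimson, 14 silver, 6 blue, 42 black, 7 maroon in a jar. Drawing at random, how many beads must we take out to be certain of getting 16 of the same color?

In the worst case we take at most 15 of each color, but all 14 silver, all 6 blue, and all 7 maroon (fewer than 15), giving 15 + 15 + 15 + 15 + 14 + 6 + 15 + 7 = 102.
One more bead then forces some color to 16, so 102 + 1 = 103.

103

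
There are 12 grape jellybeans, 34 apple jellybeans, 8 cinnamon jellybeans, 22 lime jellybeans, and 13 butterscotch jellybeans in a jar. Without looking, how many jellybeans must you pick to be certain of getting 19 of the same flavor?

70

In the worst case we take at most 18 of each flavor, but all 12 grape, all 8 cinnamon, and all 13 butterscotch (fewer than 18), giving 12 + 18 + 8 + 18 + 13 = 69.
One more jellybean then forces some flavor to 19, so 69 + 1 = 70.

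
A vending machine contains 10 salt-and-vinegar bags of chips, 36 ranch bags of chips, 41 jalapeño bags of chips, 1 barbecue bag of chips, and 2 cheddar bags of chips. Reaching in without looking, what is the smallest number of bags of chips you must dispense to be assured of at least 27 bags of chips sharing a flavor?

In the worst case we take at most 26 of each flavor, but all 10 salt-and-vinegar, all 1 barbecue, and all 2 cheddar (fewer than 26), giving 10 + 26 + 26 + 1 + 2 = 65.
One more bag of chips then forces some flavor to 27, so 65 + 1 = 66.

66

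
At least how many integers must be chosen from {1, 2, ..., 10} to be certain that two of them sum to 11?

6

Partition {1, …, 10} into 5 pairs: {1,10}, {2,9}, …, {5,6}.
Choosing 5 integers — say the integers 1 through 5 — takes one from each pair and avoids the property.
Choosing 6 forces two into the same pair by pigeonhole, and those sum to 11. So 6.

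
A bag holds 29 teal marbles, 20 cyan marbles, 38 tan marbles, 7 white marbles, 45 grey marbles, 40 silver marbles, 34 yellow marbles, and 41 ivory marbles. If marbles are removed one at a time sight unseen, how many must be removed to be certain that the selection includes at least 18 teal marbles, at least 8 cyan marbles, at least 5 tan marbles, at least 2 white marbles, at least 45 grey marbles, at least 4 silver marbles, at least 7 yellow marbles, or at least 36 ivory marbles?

The worst case stops just short of every target: 17 teal, 7 cyan, 4 tan, 1 white, 44 grey, 3 silver, 6 yellow, 35 ivory — 17 + 7 + 4 + 1 + 44 + 3 + 6 + 35 = 117 marbles.
One more marble must push some color to its target, so 117 + 1 = 118.

118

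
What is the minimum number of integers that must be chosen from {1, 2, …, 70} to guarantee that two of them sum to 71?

36

Partition {1, …, 70} into 35 pairs: {1,70}, {2,69}, …, {35,36}.
Choosing 35 integers — say the integers 1 through 35 — takes one from each pair and avoids the property.
Choosing 36 forces two into the same pair by pigeonhole, and those sum to 71. So 36.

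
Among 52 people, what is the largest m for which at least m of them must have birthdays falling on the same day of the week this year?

8

If each of the 7 days of the week held at most 7, the total would be at most 7 × 7 = 49 < 52, a contradiction.
So at least one holds ⌈52/7⌉ = 8.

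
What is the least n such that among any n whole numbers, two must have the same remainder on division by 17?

Two integers differ by a multiple of 17 exactly when they share a remainder mod 17.
There are 17 residue classes mod 17, so 17 integers can all lie in distinct classes.
One more integer must repeat a residue, giving a difference divisible by 17. So n = 17 + 1 = 18.

18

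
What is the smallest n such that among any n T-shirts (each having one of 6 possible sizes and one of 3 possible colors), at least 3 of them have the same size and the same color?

37

There are 6 × 3 = 18 (size, color) combinations acting as pigeonholes.
With 18 × 2 = 36 T-shirts we could place exactly 2 in each, with no (size, color) pair reaching 3.
One more forces some (size, color) pair to hold 3, so 36 + 1 = 37.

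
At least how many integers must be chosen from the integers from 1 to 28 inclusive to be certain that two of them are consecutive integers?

Partition {1, …, 28} into 14 pairs: {1,2}, {3,4}, …, {27,28}.
Choosing 14 integers — say the 14 even numbers 2, 4, …, 28 — takes one from each pair and avoids the property.
Choosing 15 forces two into the same pair by pigeonhole, and those are consecutive. So 15.

15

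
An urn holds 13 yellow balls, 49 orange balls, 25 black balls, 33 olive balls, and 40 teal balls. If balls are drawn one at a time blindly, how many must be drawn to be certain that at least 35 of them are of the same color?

In the worst case we take at most 34 of each color, but all 13 yellow, all 25 black, and all 33 olive (fewer than 34), giving 13 + 34 + 25 + 33 + 34 = 139.
One more ball then forces some color to 35, so 139 + 1 = 140.

140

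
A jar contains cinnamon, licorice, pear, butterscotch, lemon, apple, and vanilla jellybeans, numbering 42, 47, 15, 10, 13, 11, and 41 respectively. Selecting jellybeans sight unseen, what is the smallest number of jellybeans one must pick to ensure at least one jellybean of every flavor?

The hardest flavor to obtain is butterscotch: we could draw every other jellybean first — 179 − 10 = 169 jellybeans — without a single butterscotch one.
The next draw must be butterscotch, so 169 + 1 = 170.

170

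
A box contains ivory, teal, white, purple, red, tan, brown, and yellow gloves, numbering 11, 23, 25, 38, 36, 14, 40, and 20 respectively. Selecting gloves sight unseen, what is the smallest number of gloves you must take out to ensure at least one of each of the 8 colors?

197

The hardest color to obtain is ivory: we could draw every other glove first — 207 − 11 = 196 gloves — without a single ivory one.
The next draw must be ivory, so 196 + 1 = 197.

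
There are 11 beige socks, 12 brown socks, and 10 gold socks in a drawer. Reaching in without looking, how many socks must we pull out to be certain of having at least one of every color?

24

The hardest color to obtain is gold: we could draw every other sock first — 33 − 10 = 23 socks — without a single gold one.
The next draw must be gold, so 23 + 1 = 24.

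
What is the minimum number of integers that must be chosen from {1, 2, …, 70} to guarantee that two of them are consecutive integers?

Partition {1, …, 70} into 35 pairs: {1,2}, {3,4}, …, {69,70}.
Choosing 35 integers — say the 35 even numbers 2, 4, …, 70 — takes one from each pair and avoids the property.
Choosing 36 forces two into the same pair by pigeonhole, and those are consecutive. So 36.

36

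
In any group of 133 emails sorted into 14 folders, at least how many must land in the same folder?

If each of the 14 folders held at most 9, the total would be at most 14 × 9 = 126 < 133, a contradiction.
So at least one holds ⌈133/14⌉ = 10.

10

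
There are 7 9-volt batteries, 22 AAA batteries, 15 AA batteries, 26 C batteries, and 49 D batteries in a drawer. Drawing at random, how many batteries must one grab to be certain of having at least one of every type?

113

The hardest type to obtain is 9-volt: we could draw every other battery first — 119 − 7 = 112 batteries — without a single 9-volt one.
The next draw must be 9-volt, so 112 + 1 = 113.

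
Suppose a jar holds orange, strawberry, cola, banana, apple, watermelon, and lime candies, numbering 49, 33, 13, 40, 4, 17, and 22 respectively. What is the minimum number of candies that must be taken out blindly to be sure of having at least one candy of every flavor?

The hardest flavor to obtain is apple: we could draw every other candy first — 178 − 4 = 174 candies — without a single apple one.
The next draw must be apple, so 174 + 1 = 175.

175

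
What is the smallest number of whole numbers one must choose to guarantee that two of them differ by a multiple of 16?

17

Two integers differ by a multiple of 16 exactly when they share a remainder mod 16.
There are 16 residue classes mod 16, so 16 integers can all lie in distinct classes.
One more integer must repeat a residue, giving a difference divisible by 16. So n = 16 + 1 = 17.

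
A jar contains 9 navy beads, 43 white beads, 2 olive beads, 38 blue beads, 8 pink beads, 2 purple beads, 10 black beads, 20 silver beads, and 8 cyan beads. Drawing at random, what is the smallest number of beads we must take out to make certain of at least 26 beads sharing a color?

Treat the 9 colors as pigeonholes.
In the worst case we take at most 25 of each color, but all 9 navy, all 2 olive, all 8 pink, all 2 purple, all 10 black, all 20 silver, and all 8 cyan (fewer than 25), giving 9 + 25 + 2 + 25 + 8 + 2 + 10 + 20 + 8 = 109.
One more bead then forces some color to 26, so 109 + 1 = 110.

110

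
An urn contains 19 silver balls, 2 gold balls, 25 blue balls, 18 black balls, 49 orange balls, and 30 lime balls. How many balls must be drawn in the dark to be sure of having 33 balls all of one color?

127

In the worst case we take at most 32 of each color, but all 19 silver, all 2 gold, all 25 blue, all 18 black, and all 30 lime (fewer than 32), giving 19 + 2 + 25 + 18 + 32 + 30 = 126.
One more ball then forces some color to 33, so 126 + 1 = 127.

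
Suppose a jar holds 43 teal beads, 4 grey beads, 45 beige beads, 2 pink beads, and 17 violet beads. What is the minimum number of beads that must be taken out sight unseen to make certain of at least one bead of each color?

110

The hardest color to obtain is pink: we could draw every other bead first — 111 − 2 = 109 beads — without a single pink one.
The next draw must be pink, so 109 + 1 = 110.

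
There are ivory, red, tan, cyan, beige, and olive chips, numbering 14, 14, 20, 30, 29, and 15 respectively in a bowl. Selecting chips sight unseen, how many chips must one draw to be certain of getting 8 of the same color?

43

The worst case takes 7 chips of each color without reaching 8 of any: 6 × 7 = 42.
The next chip must bring some color to 8, so 42 + 1 = 43.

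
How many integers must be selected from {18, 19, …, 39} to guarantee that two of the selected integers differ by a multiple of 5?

Use the pigeonhole principle on residue classes: group the integers by remainder mod 5; there are 5 residue classes, each nonempty in this range.
Choosing one from each class (5 integers) avoids any shared remainder.
One more choice must repeat a class, so two differ by a multiple of 5. Hence 5 + 1 = 6.

6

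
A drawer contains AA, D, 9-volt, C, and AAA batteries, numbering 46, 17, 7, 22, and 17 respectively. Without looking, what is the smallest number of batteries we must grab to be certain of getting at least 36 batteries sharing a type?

In the worst case we take at most 35 of each type, but all 17 D, all 7 9-volt, all 22 C, and all 17 AAA (fewer than 35), giving 35 + 17 + 7 + 22 + 17 = 98.
One more battery then forces some type to 36, so 98 + 1 = 99.

99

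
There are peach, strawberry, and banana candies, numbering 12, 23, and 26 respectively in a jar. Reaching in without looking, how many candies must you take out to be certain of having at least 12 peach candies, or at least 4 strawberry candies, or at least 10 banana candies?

The worst case stops just short of every target: 11 peach, 3 strawberry, 9 banana — 11 + 3 + 9 = 23 candies.
One more candy must push some flavor to its target, so 23 + 1 = 24.

24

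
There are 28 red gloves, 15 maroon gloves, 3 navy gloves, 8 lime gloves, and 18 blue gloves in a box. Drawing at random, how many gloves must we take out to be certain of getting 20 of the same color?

64

In the worst case we take at most 19 of each color, but all 15 maroon, all 3 navy, all 8 lime, and all 18 blue (fewer than 19), giving 19 + 15 + 3 + 8 + 18 = 63.
One more glove then forces some color to 20, so 63 + 1 = 64.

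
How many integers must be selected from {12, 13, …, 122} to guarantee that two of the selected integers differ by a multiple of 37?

Group the integers by remainder mod 37; there are 37 residue classes, each nonempty in this range.
Choosing one from each class (37 integers) avoids any shared remainder.
One more choice must repeat a class, so two differ by a multiple of 37. Hence 37 + 1 = 38.

38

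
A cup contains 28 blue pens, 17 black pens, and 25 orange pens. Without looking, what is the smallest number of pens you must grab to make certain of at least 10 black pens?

63

The worst case draws every non-black pen first: 28 + 25 = 53.
The next 10 draws are then forced to be black, giving 53 + 10 = 63.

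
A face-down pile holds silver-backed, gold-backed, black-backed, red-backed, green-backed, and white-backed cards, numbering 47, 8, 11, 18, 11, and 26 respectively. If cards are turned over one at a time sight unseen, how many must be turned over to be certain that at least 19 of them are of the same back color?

Treat the 6 back colors as pigeonholes.
In the worst case we take at most 18 of each back color, but all 8 gold-backed, all 11 black-backed, and all 11 green-backed (fewer than 18), giving 18 + 8 + 11 + 18 + 11 + 18 = 84.
One more card then forces some back color to 19, so 84 + 1 = 85.

85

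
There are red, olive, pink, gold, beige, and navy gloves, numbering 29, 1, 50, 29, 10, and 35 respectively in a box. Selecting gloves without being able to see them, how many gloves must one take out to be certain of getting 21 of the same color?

In the worst case we take at most 20 of each color, but all 1 olive and all 10 beige (fewer than 20), giving 20 + 1 + 20 + 20 + 10 + 20 = 91.
One more glove then forces some color to 21, so 91 + 1 = 92.

92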